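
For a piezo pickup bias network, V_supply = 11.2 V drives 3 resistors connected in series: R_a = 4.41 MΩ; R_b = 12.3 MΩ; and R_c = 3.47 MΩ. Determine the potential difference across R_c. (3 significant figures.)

Series total: ΣR = 4.41 + 12.3 + 3.47 = 20.18 MΩ.
Voltage divider: V = V_supply · (3.470 / 20.18) = 11.2 × 0.1720 = 1.926 V.

V ≈ 1.93 V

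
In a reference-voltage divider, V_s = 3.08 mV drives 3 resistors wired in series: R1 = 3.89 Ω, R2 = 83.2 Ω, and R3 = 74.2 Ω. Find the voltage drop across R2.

ΣR = 3.89 + 83.2 + 74.2 = 161.3 Ω.
Voltage divider: V = V_s · (83.20 / 161.3) = 3.08 × 0.5158 = 1.589 mV.

V ≈ 1.59 mV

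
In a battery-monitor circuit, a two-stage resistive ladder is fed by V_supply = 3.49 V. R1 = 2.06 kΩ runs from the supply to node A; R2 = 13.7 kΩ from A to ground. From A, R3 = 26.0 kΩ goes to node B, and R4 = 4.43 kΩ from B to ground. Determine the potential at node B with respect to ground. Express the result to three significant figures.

Node A sees R2 in parallel with the series input of stage 2, R3 + R4 = 30.43 kΩ.
R2 ‖ (R3+R4) = 9.447 kΩ.
V_A = 3.49 × 9.447/(2.06 + 9.447) = 2.865 V.
Stage 2 is unloaded, so V_B = V_A · R4/(R3+R4) = 2.865 × 4.43/30.43 = 0.4171 V.

V_B ≈ 0.417 V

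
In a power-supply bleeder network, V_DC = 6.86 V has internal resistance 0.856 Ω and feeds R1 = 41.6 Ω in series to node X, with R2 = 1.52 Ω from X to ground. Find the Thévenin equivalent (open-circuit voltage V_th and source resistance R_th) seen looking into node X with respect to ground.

R1' = 0.856 + 41.6 = 42.46 Ω (source resistance + R1).
Open-circuit (no load on X): V_th = V_DC · R2/(R1' + R2) = 6.86 × 1.52/(42.46 + 1.52) = 0.2371 V.
Zeroing V_DC shorts the top of R1' to ground, so R_th = R1' ‖ R2 = 1.467 Ω.

V_th ≈ 0.237 V, R_th ≈ 1.47 Ω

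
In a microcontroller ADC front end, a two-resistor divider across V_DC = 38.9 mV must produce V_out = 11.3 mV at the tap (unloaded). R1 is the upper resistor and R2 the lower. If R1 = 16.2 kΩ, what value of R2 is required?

R2 ≈ 6.63 kΩ

V_out/V_DC = R2/(R1+R2) = 0.2905.
Rearranging, R2 = R1·k/(1−k) = 16.2 × 0.4094 = 6.633 kΩ.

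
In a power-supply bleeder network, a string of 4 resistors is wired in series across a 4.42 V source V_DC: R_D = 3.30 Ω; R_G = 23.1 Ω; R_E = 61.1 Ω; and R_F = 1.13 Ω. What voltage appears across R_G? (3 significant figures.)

Series total: ΣR = 3.30 + 23.1 + 61.1 + 1.13 = 88.63 Ω.
By the voltage-divider rule, V = 4.42 × 23.10/88.63 = 1.152 V.

V ≈ 1.15 V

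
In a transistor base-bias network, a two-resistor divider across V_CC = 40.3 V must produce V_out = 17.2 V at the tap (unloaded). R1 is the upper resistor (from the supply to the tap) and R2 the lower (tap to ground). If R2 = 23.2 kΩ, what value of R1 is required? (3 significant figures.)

Required fraction k = V_out/V_CC = 0.4268.
Rearranging, R1 = R2·(1−k)/k = 23.2 × 1.343 = 31.16 kΩ.

R1 ≈ 31.2 kΩ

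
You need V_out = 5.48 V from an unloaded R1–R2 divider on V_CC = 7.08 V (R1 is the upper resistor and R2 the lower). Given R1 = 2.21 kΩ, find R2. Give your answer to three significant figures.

V_out/V_CC = R2/(R1+R2) = 0.7740.
R2 = R1 · 0.7740/(1 − 0.7740) = 7.569 kΩ.

R2 ≈ 7.57 kΩ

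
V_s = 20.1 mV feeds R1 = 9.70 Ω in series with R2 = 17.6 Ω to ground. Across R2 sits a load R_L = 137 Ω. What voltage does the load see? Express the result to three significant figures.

V_out ≈ 12.4 mV

R2 ‖ R_L = (17.6 × 137)/(17.6 + 137) = 15.60 Ω.
Then V_out = V_s · R2'/(R1 + R2') = 20.1 × 15.60/25.30 = 12.39 mV.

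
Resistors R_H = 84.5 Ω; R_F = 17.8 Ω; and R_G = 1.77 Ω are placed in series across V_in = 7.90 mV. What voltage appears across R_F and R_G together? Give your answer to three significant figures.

V ≈ 1.49 mV

Series total: ΣR = 84.5 + 17.8 + 1.77 = 104.1 Ω.
R_{R_F..R_G} = 17.8 + 1.77 = 19.57 Ω.
Voltage divider: V = V_in · (19.57 / 104.1) = 7.90 × 0.1880 = 1.486 mV.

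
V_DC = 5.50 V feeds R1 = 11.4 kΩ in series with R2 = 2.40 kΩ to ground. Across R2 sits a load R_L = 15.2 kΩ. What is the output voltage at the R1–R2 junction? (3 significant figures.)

V_out ≈ 0.846 V

The load sits in parallel with R2, giving an effective lower resistance R2' = R2·R_L/(R2+R_L) = 2.073 kΩ.
Then V_out = V_DC · R2'/(R1 + R2') = 5.50 × 2.073/13.47 = 0.8462 V.
(Unloaded it would be 0.957 V; the load pulls it down.)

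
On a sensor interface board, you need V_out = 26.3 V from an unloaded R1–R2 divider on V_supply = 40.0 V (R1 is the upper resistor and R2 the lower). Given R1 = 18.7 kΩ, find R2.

V_out/V_supply = R2/(R1+R2) = 0.6575.
Rearranging, R2 = R1·k/(1−k) = 18.7 × 1.920 = 35.90 kΩ.

R2 ≈ 35.9 kΩ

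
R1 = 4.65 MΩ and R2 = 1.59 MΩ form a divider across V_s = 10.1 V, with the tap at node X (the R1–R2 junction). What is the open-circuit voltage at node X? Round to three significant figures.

V_th ≈ 2.57 V

Open-circuit (no load on X): V_th = V_s · R2/(R1 + R2) = 10.1 × 1.59/(4.650 + 1.59) = 2.574 V.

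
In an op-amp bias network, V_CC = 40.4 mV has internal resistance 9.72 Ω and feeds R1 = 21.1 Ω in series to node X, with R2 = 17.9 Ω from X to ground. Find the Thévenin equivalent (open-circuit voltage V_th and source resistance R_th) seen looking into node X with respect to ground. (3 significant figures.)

V_th ≈ 14.8 mV, R_th ≈ 11.3 Ω

R1' = 9.72 + 21.1 = 30.82 Ω (source resistance + R1).
V_th is the unloaded tap voltage: V_CC · R2/(R1'+R2) = 40.4 × 0.3674 = 14.84 mV.
With V_CC suppressed (replaced by a short), R_th = R1' ‖ R2 = (30.82 × 17.9)/(30.82 + 17.9) = 11.32 Ω.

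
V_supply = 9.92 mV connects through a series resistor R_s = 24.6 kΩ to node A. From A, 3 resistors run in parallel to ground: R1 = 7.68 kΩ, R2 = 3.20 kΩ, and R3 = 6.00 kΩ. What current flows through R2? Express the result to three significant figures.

Equivalent of the parallel group: R_p = 1.641 kΩ.
V_A = 9.92 × 1.641/26.24 = 0.6204 mV.
I(R2) = V_A / R2 = 0.6204/3.20 = 0.1939 µA.
(Equivalently: I_total = 0.3780 µA, then current-divider fraction G_k/ΣG = 0.5128.)

I ≈ 0.194 µA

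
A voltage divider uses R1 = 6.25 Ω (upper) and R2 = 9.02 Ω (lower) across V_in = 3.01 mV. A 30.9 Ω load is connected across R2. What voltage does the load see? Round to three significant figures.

V_out ≈ 1.59 mV

First combine the lower leg with the load: R2 ‖ R_L = 6.982 Ω.
Voltage divider with the loaded lower leg: V_out = 3.01 × 6.982/(6.25 + 6.982) = 3.01 × 0.5277 = 1.588 mV.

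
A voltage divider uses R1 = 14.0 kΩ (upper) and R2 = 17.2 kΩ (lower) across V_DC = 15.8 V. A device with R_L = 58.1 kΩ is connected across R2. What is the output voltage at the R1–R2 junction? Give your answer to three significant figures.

R2 ‖ R_L = (17.2 × 58.1)/(17.2 + 58.1) = 13.27 kΩ.
Voltage divider with the loaded lower leg: V_out = 15.8 × 13.27/(14.0 + 13.27) = 15.8 × 0.4866 = 7.689 V.
(Unloaded it would be 8.71 V; the load pulls it down.)

V_out ≈ 7.69 V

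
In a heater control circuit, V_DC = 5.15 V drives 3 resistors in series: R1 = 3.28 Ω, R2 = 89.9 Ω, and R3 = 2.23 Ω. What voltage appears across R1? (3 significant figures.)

V ≈ 0.177 V

Total series resistance ΣR = 3.28 + 89.9 + 2.23 = 95.41 Ω.
By the voltage-divider rule, V = 5.15 × 3.280/95.41 = 0.1770 V.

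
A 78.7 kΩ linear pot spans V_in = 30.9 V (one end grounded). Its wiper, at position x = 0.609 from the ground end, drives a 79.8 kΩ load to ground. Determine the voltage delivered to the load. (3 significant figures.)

V_out ≈ 15.2 V

Lower segment x·R_p = 47.93 kΩ; upper segment (1−x)·R_p = 30.77 kΩ.
R_L loads the lower segment: effective lower R = 29.94 kΩ.
V_out = 30.9 × 29.94/(30.77 + 29.94) = 15.24 V.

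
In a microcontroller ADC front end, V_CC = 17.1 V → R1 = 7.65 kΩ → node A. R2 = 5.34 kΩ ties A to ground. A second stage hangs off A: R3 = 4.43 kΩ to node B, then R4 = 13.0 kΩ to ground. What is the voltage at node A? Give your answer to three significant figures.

Looking into the second stage from A: R3 + R4 = 17.43 kΩ appears in parallel with R2.
Effective lower resistance at A: R2 ‖ 17.43 = 4.088 kΩ.
First divider: V_A = V_CC · 4.088/(7.65 + 4.088) = 5.955 V.

V_A ≈ 5.96 V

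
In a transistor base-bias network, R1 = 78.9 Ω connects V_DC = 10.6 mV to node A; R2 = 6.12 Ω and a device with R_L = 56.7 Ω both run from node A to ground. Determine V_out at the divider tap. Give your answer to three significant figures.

R2 ‖ R_L = (6.12 × 56.7)/(6.12 + 56.7) = 5.524 Ω.
Now apply the divider: V_out = 10.6 × 0.06543 = 0.6935 mV.

V_out ≈ 0.694 mV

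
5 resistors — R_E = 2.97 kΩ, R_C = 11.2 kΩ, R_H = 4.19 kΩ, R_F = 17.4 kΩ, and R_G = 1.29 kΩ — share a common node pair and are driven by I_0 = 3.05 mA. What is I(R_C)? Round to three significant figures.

I ≈ 0.182 mA

ΣG = 1/2.97 + 1/11.2 + 1/4.19 + 1/17.4 + 1/1.29 = 1.497.
Current divider: I(R_C) = I_0 · G_k/ΣG = 3.05 × (0.08929/1.497) = 3.05 × 0.05963 = 0.1819 mA.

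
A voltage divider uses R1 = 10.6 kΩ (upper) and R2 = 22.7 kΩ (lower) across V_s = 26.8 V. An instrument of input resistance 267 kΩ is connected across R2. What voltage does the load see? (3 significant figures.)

V_out ≈ 17.8 V

The load sits in parallel with R2, giving an effective lower resistance R2' = R2·R_L/(R2+R_L) = 20.92 kΩ.
Now apply the divider: V_out = 26.8 × 0.6637 = 17.79 V.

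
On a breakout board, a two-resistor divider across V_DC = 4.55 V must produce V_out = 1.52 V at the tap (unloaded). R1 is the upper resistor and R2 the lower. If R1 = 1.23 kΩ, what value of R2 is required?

V_out/V_DC = R2/(R1+R2) = 0.3341.
So R2 = R1 · V_out/(V_DC − V_out) = 1.23 × 1.52/(4.55 − 1.52) = 1.23 × 0.5017 = 0.6170 kΩ.

R2 ≈ 0.617 kΩ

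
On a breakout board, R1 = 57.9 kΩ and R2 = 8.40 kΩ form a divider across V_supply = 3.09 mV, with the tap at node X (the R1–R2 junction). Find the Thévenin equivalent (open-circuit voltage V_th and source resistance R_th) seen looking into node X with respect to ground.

V_th ≈ 0.391 mV, R_th ≈ 7.34 kΩ

Open-circuit (no load on X): V_th = V_supply · R2/(R1 + R2) = 3.09 × 8.40/(57.90 + 8.40) = 0.3915 mV.
With V_supply suppressed (replaced by a short), R_th = R1 ‖ R2 = (57.90 × 8.40)/(57.90 + 8.40) = 7.336 kΩ.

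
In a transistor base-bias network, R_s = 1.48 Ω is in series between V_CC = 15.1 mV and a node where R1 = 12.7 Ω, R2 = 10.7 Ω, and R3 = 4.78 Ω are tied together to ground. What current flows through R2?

Combine the parallel branches: R_p = (1/12.7 + 1/10.7 + 1/4.78)⁻¹ = 2.622 Ω.
V_A = 15.1 × 2.622/4.102 = 9.652 mV.
I(R2) = V_A / R2 = 9.652/10.7 = 0.9020 mA.

I ≈ 0.902 mA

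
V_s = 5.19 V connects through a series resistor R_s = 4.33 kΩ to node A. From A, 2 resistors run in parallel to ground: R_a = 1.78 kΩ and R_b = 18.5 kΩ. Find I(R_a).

Parallel bank: R_p = 1/(1/1.78 + 1/18.5) = 1.624 kΩ.
V_A by voltage divider: V_A = 5.19 × 1.624/(4.33 + 1.624) = 1.415 V.
I(R_a) = V_A / R_a = 1.415/1.78 = 0.7952 mA.
(Check via current divider: I_total = 0.8717 mA; share G_k/ΣG = 0.9122 → same result.)

I ≈ 0.795 mA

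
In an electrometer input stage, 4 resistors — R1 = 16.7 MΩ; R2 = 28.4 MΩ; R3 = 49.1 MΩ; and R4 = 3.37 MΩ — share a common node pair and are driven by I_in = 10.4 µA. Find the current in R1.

I ≈ 1.51 µA

ΣG = 1/16.7 + 1/28.4 + 1/49.1 + 1/3.37 = 0.4122.
Current divider: I(R1) = I_in · G_k/ΣG = 10.4 × (0.05988/0.4122) = 10.4 × 0.1453 = 1.511 µA.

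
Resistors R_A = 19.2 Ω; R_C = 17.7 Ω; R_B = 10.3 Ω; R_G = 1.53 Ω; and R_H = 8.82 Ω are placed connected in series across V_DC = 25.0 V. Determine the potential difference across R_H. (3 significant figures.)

Series total: ΣR = 19.2 + 17.7 + 10.3 + 1.53 + 8.82 = 57.55 Ω.
By the voltage-divider rule, V = 25.0 × 8.820/57.55 = 3.831 V.

V ≈ 3.83 V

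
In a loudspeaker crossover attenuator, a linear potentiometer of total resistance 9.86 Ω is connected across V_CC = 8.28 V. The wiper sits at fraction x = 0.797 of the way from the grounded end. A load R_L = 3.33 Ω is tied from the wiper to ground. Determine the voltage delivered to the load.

V_out ≈ 4.46 V

Split the track: R_lower = x·R_p = 7.858 Ω, R_upper = (1−x)·R_p = 2.002 Ω.
Lower segment in parallel with the load: 7.858 ‖ 3.33 = 2.339 Ω.
Then V_out = V_CC · 2.339/(2.002 + 2.339) = 4.462 V.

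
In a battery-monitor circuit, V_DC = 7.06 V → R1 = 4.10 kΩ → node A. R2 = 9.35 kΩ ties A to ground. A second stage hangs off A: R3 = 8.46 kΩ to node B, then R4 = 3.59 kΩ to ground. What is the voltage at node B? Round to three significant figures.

V_B ≈ 1.18 V

Looking into the second stage from A: R3 + R4 = 12.05 kΩ appears in parallel with R2.
R2 ‖ (R3+R4) = 5.265 kΩ.
V_A = 7.06 × 5.265/(4.10 + 5.265) = 3.969 V.
Stage 2 is unloaded, so V_B = V_A · R4/(R3+R4) = 3.969 × 3.59/12.05 = 1.182 V.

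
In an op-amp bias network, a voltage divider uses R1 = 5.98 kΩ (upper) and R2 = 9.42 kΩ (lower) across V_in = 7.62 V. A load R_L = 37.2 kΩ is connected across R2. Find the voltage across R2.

The load sits in parallel with R2, giving an effective lower resistance R2' = R2·R_L/(R2+R_L) = 7.517 kΩ.
Voltage divider with the loaded lower leg: V_out = 7.62 × 7.517/(5.98 + 7.517) = 7.62 × 0.5569 = 4.244 V.

V_out ≈ 4.24 V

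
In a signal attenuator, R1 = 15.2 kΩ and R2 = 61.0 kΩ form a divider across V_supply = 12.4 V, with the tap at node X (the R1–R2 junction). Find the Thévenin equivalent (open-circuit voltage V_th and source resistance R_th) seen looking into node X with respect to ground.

V_th is the unloaded tap voltage: V_supply · R2/(R1+R2) = 12.4 × 0.8005 = 9.927 V.
With V_supply suppressed (replaced by a short), R_th = R1 ‖ R2 = (15.20 × 61.0)/(15.20 + 61.0) = 12.17 kΩ.

V_th ≈ 9.93 V, R_th ≈ 12.2 kΩ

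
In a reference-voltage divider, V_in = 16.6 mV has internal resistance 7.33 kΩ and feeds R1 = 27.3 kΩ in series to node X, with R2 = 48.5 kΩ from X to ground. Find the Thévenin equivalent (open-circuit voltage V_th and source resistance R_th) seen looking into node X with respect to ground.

R1' = 7.33 + 27.3 = 34.63 kΩ (source resistance + R1).
V_th is the unloaded tap voltage: V_in · R2/(R1'+R2) = 16.6 × 0.5834 = 9.685 mV.
Looking into X with the source shorted: R_th = R1'·R2/(R1'+R2) = 34.63 × 48.5/83.13 = 20.20 kΩ.

V_th ≈ 9.68 mV, R_th ≈ 20.2 kΩ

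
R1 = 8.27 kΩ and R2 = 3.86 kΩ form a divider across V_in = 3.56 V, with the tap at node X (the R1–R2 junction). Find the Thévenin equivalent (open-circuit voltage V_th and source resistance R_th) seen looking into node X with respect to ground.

Open-circuit (no load on X): V_th = V_in · R2/(R1 + R2) = 3.56 × 3.86/(8.270 + 3.86) = 1.133 V.
With V_in suppressed (replaced by a short), R_th = R1 ‖ R2 = (8.270 × 3.86)/(8.270 + 3.86) = 2.632 kΩ.

V_th ≈ 1.13 V, R_th ≈ 2.63 kΩ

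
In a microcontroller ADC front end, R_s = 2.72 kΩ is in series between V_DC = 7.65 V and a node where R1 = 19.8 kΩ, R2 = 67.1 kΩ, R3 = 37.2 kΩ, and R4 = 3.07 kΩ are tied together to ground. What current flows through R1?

I ≈ 0.181 mA

Parallel bank: R_p = 1/(1/19.8 + 1/67.1 + 1/37.2 + 1/3.07) = 2.392 kΩ.
V_A = 7.65 × 2.392/5.112 = 3.580 V.
I(R1) = V_A / R1 = 3.580/19.8 = 0.1808 mA.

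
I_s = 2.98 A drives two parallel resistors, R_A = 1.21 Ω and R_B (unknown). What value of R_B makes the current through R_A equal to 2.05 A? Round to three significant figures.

Two-branch current divider: I_A = I_s · R_B/(R_A + R_B).
2.05/2.98 = R_B/(R_A + R_B) → R_B = R_A · (0.6879)/(1 − 0.6879) = 1.21 × 2.204 = 2.667 Ω.

R_B ≈ 2.67 Ω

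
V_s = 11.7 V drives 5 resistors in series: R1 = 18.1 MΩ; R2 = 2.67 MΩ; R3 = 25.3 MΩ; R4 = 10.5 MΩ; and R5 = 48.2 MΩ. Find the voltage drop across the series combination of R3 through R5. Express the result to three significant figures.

Total series resistance ΣR = 18.1 + 2.67 + 25.3 + 10.5 + 48.2 = 104.8 MΩ.
R_{R3..R5} = 25.3 + 10.5 + 48.2 = 84.00 MΩ.
V = V_s · R/ΣR = 11.7 × 0.8018 = 9.381 V.

V ≈ 9.38 V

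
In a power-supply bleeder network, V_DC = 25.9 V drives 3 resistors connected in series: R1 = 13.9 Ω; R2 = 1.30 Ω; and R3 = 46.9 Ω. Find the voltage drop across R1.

V ≈ 5.80 V

ΣR = 13.9 + 1.30 + 46.9 = 62.10 Ω.
By the voltage-divider rule, V = 25.9 × 13.90/62.10 = 5.797 V.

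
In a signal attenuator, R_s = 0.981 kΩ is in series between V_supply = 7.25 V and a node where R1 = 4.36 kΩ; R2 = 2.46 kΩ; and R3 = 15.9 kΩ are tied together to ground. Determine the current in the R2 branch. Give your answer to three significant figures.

I ≈ 1.75 mA

Parallel bank: R_p = 1/(1/4.36 + 1/2.46 + 1/15.9) = 1.431 kΩ.
V_A by voltage divider: V_A = 7.25 × 1.431/(0.981 + 1.431) = 4.301 V.
I(R2) = V_A / R2 = 4.301/2.46 = 1.749 mA.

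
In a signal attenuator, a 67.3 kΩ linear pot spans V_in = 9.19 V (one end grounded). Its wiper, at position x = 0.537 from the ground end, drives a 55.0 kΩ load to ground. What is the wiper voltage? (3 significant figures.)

V_out ≈ 3.78 V

The pot divides into 31.16 kΩ above the wiper and 36.14 kΩ below.
Lower segment in parallel with the load: 36.14 ‖ 55.0 = 21.81 kΩ.
V_out = 9.19 × 21.81/(31.16 + 21.81) = 3.784 V.
(Unloaded: V_out = x·V_in = 4.94 V.)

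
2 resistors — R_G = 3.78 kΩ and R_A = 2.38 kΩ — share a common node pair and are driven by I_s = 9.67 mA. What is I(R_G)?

Two-branch current divider: I_k = I_s · R_other/(R_1 + R_2).
So I = 9.67 × 2.38/6.160 = 3.736 mA.

I ≈ 3.74 mA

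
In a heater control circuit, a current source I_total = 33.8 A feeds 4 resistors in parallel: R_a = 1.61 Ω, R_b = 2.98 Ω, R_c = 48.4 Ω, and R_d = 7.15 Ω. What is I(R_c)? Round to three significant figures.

Conductances: ΣG = 1/1.61 + 1/2.98 + 1/48.4 + 1/7.15 = 1.117 (1/Ω).
Current divider: I(R_c) = I_total · G_k/ΣG = 33.8 × (0.02066/1.117) = 33.8 × 0.01849 = 0.6251 A.

I ≈ 0.625 A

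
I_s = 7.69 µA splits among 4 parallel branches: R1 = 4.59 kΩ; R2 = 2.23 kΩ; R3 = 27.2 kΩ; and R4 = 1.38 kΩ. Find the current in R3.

I ≈ 0.198 µA

Total conductance ΣG = 1/4.59 + 1/2.23 + 1/27.2 + 1/1.38 = 1.428 (units of 1/kΩ).
Current divider: I(R3) = I_s · G_k/ΣG = 7.69 × (0.03676/1.428) = 7.69 × 0.02575 = 0.1980 µA.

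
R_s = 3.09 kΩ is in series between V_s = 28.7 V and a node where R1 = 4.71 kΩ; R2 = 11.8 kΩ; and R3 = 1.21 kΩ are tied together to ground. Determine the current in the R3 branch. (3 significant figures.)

I ≈ 5.30 mA

Equivalent of the parallel group: R_p = 0.8901 kΩ.
Node voltage V_A = V_s · R_p/(R_s + R_p) = 28.7 × 0.2236 = 6.418 V.
Branch current I = V_A/R3 = 6.418/1.21 = 5.304 mA.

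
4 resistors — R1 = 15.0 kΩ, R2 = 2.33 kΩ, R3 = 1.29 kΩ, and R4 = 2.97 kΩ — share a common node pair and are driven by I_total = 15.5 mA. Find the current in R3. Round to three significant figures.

Total conductance ΣG = 1/15.0 + 1/2.33 + 1/1.29 + 1/2.97 = 1.608 (units of 1/kΩ).
R3 takes the fraction G_k/ΣG = 0.7752/1.608 = 0.4822, so I = 15.5 × 0.4822 = 7.474 mA.

I ≈ 7.47 mA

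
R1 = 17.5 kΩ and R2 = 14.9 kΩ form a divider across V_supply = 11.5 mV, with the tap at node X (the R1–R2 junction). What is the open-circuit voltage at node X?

With X open, the divider is unloaded: V_th = 11.5 × 14.9/32.40 = 5.289 mV.

V_th ≈ 5.29 mV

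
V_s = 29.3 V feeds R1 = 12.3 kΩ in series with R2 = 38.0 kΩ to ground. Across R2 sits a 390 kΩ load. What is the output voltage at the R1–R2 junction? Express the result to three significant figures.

First combine the lower leg with the load: R2 ‖ R_L = 34.63 kΩ.
Then V_out = V_s · R2'/(R1 + R2') = 29.3 × 34.63/46.93 = 21.62 V.

V_out ≈ 21.6 V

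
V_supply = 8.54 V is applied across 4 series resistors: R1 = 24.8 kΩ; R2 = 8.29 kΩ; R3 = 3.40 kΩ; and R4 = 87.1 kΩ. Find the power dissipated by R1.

P ≈ 0.118 mW

ΣR = 123.6 kΩ → I = 8.54/123.6 = 0.06910 mA.
V(R1) = I·R = 1.714 V; P = V·I = 1.714 × 0.06910 = 0.1184 mW.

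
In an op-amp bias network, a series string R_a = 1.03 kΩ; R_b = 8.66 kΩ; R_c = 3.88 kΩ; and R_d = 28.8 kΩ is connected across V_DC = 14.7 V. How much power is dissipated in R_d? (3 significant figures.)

The common current is I = 14.7/42.37 = 0.3469 mA.
P = I²R = 0.1204 × 28.8 = 3.467 mW.

P ≈ 3.47 mW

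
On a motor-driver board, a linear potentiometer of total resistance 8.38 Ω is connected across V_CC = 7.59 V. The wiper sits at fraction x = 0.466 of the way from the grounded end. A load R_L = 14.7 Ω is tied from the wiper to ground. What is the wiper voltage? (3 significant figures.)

The pot divides into 4.475 Ω above the wiper and 3.905 Ω below.
Lower segment in parallel with the load: 3.905 ‖ 14.7 = 3.085 Ω.
V_out = 7.59 × 3.085/(4.475 + 3.085) = 3.098 V.

V_out ≈ 3.10 V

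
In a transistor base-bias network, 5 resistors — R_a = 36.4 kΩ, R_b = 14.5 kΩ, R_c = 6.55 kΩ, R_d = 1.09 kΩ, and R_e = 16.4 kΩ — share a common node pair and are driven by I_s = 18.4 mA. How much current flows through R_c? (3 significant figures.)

Total conductance ΣG = 1/36.4 + 1/14.5 + 1/6.55 + 1/1.09 + 1/16.4 = 1.228 (units of 1/kΩ).
Current divider: I(R_c) = I_s · G_k/ΣG = 18.4 × (0.1527/1.228) = 18.4 × 0.1244 = 2.288 mA.

I ≈ 2.29 mA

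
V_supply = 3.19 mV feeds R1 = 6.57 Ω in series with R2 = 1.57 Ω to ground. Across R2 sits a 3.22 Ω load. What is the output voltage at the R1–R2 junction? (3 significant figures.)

V_out ≈ 0.442 mV

R2 ‖ R_L = (1.57 × 3.22)/(1.57 + 3.22) = 1.055 Ω.
Voltage divider with the loaded lower leg: V_out = 3.19 × 1.055/(6.57 + 1.055) = 3.19 × 0.1384 = 0.4415 mV.
(Unloaded it would be 0.615 mV; the load pulls it down.)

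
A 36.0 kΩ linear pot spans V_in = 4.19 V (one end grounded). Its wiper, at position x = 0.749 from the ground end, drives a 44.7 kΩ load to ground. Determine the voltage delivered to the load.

V_out ≈ 2.73 V

The pot divides into 9.036 kΩ above the wiper and 26.96 kΩ below.
R_L loads the lower segment: effective lower R = 16.82 kΩ.
Loaded-divider output: V_out = 4.19 × 0.6505 = 2.726 V.
(Unloaded: V_out = x·V_in = 3.14 V.)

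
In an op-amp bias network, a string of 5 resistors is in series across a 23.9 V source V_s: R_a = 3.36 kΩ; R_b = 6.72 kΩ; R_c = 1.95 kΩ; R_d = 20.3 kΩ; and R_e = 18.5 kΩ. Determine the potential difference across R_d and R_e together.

Total series resistance ΣR = 3.36 + 6.72 + 1.95 + 20.3 + 18.5 = 50.83 kΩ.
R_{R_d..R_e} = 20.3 + 18.5 = 38.80 kΩ.
V = V_s · R/ΣR = 23.9 × 0.7633 = 18.24 V.

V ≈ 18.2 V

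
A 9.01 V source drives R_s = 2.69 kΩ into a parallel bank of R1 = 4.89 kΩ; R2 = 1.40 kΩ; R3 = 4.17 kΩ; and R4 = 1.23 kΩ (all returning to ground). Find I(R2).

Parallel bank: R_p = 1/(1/4.89 + 1/1.40 + 1/4.17 + 1/1.23) = 0.5072 kΩ.
V_A by voltage divider: V_A = 9.01 × 0.5072/(2.69 + 0.5072) = 1.429 V.
Branch current I = V_A/R2 = 1.429/1.40 = 1.021 mA.
(Equivalently: I_total = 2.818 mA, then current-divider fraction G_k/ΣG = 0.3623.)

I ≈ 1.02 mA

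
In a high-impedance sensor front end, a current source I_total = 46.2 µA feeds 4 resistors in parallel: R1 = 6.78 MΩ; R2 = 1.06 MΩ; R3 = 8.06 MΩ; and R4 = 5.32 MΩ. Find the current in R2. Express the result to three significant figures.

I ≈ 31.1 µA

ΣG = 1/6.78 + 1/1.06 + 1/8.06 + 1/5.32 = 1.403.
By the current-divider rule, I = I_total · G_k/ΣG = 46.2 × 0.6724 = 31.07 µA.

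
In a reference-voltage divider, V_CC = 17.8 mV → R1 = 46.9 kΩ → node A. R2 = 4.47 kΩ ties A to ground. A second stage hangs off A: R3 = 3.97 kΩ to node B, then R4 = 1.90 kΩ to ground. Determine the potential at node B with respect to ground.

The second stage (R3 + R4 = 5.870 kΩ) loads node A in parallel with R2.
R2 ‖ (R3+R4) = 2.538 kΩ.
So V_A = 17.8 × 0.05133 = 0.9137 mV.
Stage 2 is unloaded, so V_B = V_A · R4/(R3+R4) = 0.9137 × 1.90/5.870 = 0.2957 mV.

V_B ≈ 0.296 mV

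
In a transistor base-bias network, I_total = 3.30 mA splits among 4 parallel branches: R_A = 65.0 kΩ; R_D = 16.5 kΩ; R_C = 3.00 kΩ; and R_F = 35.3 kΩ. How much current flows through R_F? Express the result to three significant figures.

Conductances: ΣG = 1/65.0 + 1/16.5 + 1/3.00 + 1/35.3 = 0.4377 (1/kΩ).
R_F takes the fraction G_k/ΣG = 0.02833/0.4377 = 0.06473, so I = 3.30 × 0.06473 = 0.2136 mA.

I ≈ 0.214 mA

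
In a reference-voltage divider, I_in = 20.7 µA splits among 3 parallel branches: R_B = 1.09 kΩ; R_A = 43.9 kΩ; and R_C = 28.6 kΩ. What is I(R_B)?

I ≈ 19.5 µA

Total conductance ΣG = 1/1.09 + 1/43.9 + 1/28.6 = 0.9752 (units of 1/kΩ).
Current divider: I(R_B) = I_in · G_k/ΣG = 20.7 × (0.9174/0.9752) = 20.7 × 0.9408 = 19.47 µA.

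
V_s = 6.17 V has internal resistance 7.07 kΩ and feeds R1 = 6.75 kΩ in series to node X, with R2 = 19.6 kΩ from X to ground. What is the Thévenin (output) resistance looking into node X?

R_th ≈ 8.11 kΩ

R1' = 7.07 + 6.75 = 13.82 kΩ (source resistance + R1).
Looking into X with the source shorted: R_th = R1'·R2/(R1'+R2) = 13.82 × 19.6/33.42 = 8.105 kΩ.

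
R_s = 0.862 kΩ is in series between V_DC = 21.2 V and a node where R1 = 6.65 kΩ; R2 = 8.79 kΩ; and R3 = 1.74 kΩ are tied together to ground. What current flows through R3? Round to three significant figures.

I ≈ 7.07 mA

Parallel bank: R_p = 1/(1/6.65 + 1/8.79 + 1/1.74) = 1.192 kΩ.
Node voltage V_A = V_DC · R_p/(R_s + R_p) = 21.2 × 0.5804 = 12.30 V.
I(R3) = V_A / R3 = 12.30/1.74 = 7.071 mA.
(Equivalently: I_total = 10.32 mA, then current-divider fraction G_k/ΣG = 0.6851.)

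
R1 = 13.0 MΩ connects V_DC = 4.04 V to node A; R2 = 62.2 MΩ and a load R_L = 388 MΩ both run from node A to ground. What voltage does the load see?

V_out ≈ 3.25 V

First combine the lower leg with the load: R2 ‖ R_L = 53.61 MΩ.
Voltage divider with the loaded lower leg: V_out = 4.04 × 53.61/(13.0 + 53.61) = 4.04 × 0.8048 = 3.251 V.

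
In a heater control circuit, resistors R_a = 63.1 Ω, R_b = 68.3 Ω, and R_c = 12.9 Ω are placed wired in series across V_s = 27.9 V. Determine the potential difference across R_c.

V ≈ 2.49 V

ΣR = 63.1 + 68.3 + 12.9 = 144.3 Ω.
By the voltage-divider rule, V = 27.9 × 12.90/144.3 = 2.494 V.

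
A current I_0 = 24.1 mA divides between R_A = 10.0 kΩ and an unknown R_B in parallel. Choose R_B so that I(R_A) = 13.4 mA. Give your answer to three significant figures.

R_B ≈ 12.5 kΩ

In a two-way split, I_A/I_0 = R_B/(R_A + R_B).
With f = 0.5560, R_B = R_A · f/(1−f) = 10.0 × 1.252 = 12.52 kΩ.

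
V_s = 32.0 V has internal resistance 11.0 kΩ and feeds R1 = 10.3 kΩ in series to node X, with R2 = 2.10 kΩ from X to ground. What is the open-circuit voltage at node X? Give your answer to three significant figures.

V_th ≈ 2.87 V

R1' = 11.0 + 10.3 = 21.30 kΩ (source resistance + R1).
With X open, the divider is unloaded: V_th = 32.0 × 2.10/23.40 = 2.872 V.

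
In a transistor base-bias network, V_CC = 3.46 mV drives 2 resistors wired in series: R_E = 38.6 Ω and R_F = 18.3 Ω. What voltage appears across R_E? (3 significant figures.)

Series total: ΣR = 38.6 + 18.3 = 56.90 Ω.
Voltage divider: V = V_CC · (38.60 / 56.90) = 3.46 × 0.6784 = 2.347 mV.

V ≈ 2.35 mV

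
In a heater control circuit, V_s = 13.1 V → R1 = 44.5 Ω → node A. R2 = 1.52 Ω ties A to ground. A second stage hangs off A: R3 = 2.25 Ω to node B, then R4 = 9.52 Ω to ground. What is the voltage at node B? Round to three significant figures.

Node A sees R2 in parallel with the series input of stage 2, R3 + R4 = 11.77 Ω.
Effective lower resistance at A: R2 ‖ 11.77 = 1.346 Ω.
First divider: V_A = V_s · 1.346/(44.5 + 1.346) = 0.3846 V.
Stage 2 is unloaded, so V_B = V_A · R4/(R3+R4) = 0.3846 × 9.52/11.77 = 0.3111 V.

V_B ≈ 0.311 V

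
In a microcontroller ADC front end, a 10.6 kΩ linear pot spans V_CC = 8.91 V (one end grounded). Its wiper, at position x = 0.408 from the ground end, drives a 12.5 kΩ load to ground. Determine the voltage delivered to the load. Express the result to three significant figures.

V_out ≈ 3.02 V

Split the track: R_lower = x·R_p = 4.325 kΩ, R_upper = (1−x)·R_p = 6.275 kΩ.
Lower segment in parallel with the load: 4.325 ‖ 12.5 = 3.213 kΩ.
V_out = 8.91 × 3.213/(6.275 + 3.213) = 3.017 V.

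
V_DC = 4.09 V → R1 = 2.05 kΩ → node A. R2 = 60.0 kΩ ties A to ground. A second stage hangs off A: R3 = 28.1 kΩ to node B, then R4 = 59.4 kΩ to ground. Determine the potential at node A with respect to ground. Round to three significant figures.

V_A ≈ 3.87 V

Looking into the second stage from A: R3 + R4 = 87.50 kΩ appears in parallel with R2.
R2 ‖ (R3+R4) = 35.59 kΩ.
V_A = 4.09 × 35.59/(2.05 + 35.59) = 3.867 V.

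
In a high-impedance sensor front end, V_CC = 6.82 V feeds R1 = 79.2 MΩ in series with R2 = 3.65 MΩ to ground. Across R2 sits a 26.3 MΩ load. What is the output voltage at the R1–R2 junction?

V_out ≈ 0.265 V

First combine the lower leg with the load: R2 ‖ R_L = 3.205 MΩ.
Now apply the divider: V_out = 6.82 × 0.03890 = 0.2653 V.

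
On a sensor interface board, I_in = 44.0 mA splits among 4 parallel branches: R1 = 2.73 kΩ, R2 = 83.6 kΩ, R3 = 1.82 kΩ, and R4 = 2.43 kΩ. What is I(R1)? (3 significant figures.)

Total conductance ΣG = 1/2.73 + 1/83.6 + 1/1.82 + 1/2.43 = 1.339 (units of 1/kΩ).
R1 takes the fraction G_k/ΣG = 0.3663/1.339 = 0.2735, so I = 44.0 × 0.2735 = 12.03 mA.

I ≈ 12.0 mA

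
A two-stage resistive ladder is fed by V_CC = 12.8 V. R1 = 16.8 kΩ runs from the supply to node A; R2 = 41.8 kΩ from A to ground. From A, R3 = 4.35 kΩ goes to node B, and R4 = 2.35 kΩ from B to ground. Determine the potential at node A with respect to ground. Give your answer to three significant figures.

Node A sees R2 in parallel with the series input of stage 2, R3 + R4 = 6.700 kΩ.
Effective lower resistance at A: R2 ‖ 6.700 = 5.774 kΩ.
So V_A = 12.8 × 0.2558 = 3.274 V.

V_A ≈ 3.27 V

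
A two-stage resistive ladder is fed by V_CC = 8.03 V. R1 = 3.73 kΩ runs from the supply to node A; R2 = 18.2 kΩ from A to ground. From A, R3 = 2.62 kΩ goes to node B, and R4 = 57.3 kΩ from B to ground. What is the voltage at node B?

V_B ≈ 6.06 V

The second stage (R3 + R4 = 59.92 kΩ) loads node A in parallel with R2.
R2 ‖ (R3+R4) = 13.96 kΩ.
So V_A = 8.03 × 0.7891 = 6.337 V.
V_B = V_A × 0.9563 = 6.060 V.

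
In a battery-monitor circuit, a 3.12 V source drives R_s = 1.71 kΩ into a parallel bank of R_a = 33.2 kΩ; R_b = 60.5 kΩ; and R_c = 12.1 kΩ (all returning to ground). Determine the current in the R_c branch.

I ≈ 0.211 mA

Combine the parallel branches: R_p = (1/33.2 + 1/60.5 + 1/12.1)⁻¹ = 7.734 kΩ.
V_A = 3.12 × 7.734/9.444 = 2.555 V.
I(R_c) = V_A / R_c = 2.555/12.1 = 0.2112 mA.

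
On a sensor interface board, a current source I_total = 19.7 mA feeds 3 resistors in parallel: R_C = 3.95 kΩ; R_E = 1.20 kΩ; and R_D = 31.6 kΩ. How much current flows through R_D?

I ≈ 0.558 mA

ΣG = 1/3.95 + 1/1.20 + 1/31.6 = 1.118.
R_D takes the fraction G_k/ΣG = 0.03165/1.118 = 0.02830, so I = 19.7 × 0.02830 = 0.5575 mA.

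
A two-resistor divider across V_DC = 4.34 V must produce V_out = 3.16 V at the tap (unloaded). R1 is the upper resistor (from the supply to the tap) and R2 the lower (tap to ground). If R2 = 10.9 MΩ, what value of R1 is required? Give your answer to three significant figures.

R1 ≈ 4.07 MΩ

The divider ratio is R2/(R1+R2) = 3.16/4.34 = 0.7281.
R1 = R2·(1/k − 1) = 10.9 × 0.3734 = 4.070 MΩ.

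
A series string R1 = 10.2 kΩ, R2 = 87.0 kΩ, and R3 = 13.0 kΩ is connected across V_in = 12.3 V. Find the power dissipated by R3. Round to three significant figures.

P ≈ 0.162 mW

The common current is I = 12.3/110.2 = 0.1116 mA.
V(R3) = I·R = 1.451 V; P = V·I = 1.451 × 0.1116 = 0.1620 mW.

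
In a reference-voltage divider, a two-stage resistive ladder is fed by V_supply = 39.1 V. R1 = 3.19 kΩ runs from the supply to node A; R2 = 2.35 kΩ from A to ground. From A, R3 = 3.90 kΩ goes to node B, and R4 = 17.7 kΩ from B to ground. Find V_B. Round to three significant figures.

Node A sees R2 in parallel with the series input of stage 2, R3 + R4 = 21.60 kΩ.
Effective lower resistance at A: R2 ‖ 21.60 = 2.119 kΩ.
So V_A = 39.1 × 0.3992 = 15.61 V.
V_B = V_A × 0.8194 = 12.79 V.

V_B ≈ 12.8 V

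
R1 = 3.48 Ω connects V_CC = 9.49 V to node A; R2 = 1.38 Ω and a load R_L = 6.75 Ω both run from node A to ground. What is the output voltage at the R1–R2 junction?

The load sits in parallel with R2, giving an effective lower resistance R2' = R2·R_L/(R2+R_L) = 1.146 Ω.
Then V_out = V_CC · R2'/(R1 + R2') = 9.49 × 1.146/4.626 = 2.351 V.

V_out ≈ 2.35 V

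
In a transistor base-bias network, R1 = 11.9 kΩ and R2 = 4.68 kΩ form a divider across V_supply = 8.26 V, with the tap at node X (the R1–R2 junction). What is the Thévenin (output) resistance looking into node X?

Zeroing V_supply shorts the top of R1 to ground, so R_th = R1 ‖ R2 = 3.359 kΩ.

R_th ≈ 3.36 kΩ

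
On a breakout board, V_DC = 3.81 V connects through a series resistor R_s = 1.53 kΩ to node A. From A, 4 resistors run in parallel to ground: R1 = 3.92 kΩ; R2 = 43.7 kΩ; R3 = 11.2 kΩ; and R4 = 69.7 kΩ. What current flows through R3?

Equivalent of the parallel group: R_p = 2.620 kΩ.
V_A = 3.81 × 2.620/4.150 = 2.405 V.
Branch current I = V_A/R3 = 2.405/11.2 = 0.2148 mA.
(Check via current divider: I_total = 0.9180 mA; share G_k/ΣG = 0.2340 → same result.)

I ≈ 0.215 mA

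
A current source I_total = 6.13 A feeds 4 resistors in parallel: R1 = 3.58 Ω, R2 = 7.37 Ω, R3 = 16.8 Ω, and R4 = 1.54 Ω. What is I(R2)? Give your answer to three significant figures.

ΣG = 1/3.58 + 1/7.37 + 1/16.8 + 1/1.54 = 1.124.
Current divider: I(R2) = I_total · G_k/ΣG = 6.13 × (0.1357/1.124) = 6.13 × 0.1207 = 0.7401 A.

I ≈ 0.740 A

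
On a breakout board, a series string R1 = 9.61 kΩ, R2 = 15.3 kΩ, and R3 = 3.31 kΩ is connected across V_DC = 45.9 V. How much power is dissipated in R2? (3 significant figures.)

P ≈ 40.5 mW

Series current I = V_DC/ΣR = 45.9/28.22 = 1.627 mA.
P(R2) = I²·R2 = (1.627)² × 15.3 = 40.48 mW.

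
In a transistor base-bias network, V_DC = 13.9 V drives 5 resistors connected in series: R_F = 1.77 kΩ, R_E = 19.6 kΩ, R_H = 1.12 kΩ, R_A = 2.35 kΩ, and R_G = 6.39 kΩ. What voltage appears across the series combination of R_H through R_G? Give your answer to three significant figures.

Series total: ΣR = 1.77 + 19.6 + 1.12 + 2.35 + 6.39 = 31.23 kΩ.
R_{R_H..R_G} = 1.12 + 2.35 + 6.39 = 9.860 kΩ.
Voltage divider: V = V_DC · (9.860 / 31.23) = 13.9 × 0.3157 = 4.389 V.

V ≈ 4.39 V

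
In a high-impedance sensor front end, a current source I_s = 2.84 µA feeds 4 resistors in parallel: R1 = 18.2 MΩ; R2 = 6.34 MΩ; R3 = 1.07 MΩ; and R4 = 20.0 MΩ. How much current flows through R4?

Total conductance ΣG = 1/18.2 + 1/6.34 + 1/1.07 + 1/20.0 = 1.197 (units of 1/MΩ).
By the current-divider rule, I = I_s · G_k/ΣG = 2.84 × 0.04176 = 0.1186 µA.

I ≈ 0.119 µA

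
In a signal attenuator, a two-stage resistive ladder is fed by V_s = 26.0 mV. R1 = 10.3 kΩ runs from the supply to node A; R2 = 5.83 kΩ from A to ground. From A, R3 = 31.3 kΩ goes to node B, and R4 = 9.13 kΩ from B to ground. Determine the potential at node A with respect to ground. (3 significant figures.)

V_A ≈ 8.61 mV

The second stage (R3 + R4 = 40.43 kΩ) loads node A in parallel with R2.
Effective lower resistance at A: R2 ‖ 40.43 = 5.095 kΩ.
So V_A = 26.0 × 0.3310 = 8.605 mV.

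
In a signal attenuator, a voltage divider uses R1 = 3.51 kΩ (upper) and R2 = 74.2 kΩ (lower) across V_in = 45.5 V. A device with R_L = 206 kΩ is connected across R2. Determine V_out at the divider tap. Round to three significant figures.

R2 ‖ R_L = (74.2 × 206)/(74.2 + 206) = 54.55 kΩ.
Then V_out = V_in · R2'/(R1 + R2') = 45.5 × 54.55/58.06 = 42.75 V.
(Unloaded it would be 43.4 V; the load pulls it down.)

V_out ≈ 42.7 V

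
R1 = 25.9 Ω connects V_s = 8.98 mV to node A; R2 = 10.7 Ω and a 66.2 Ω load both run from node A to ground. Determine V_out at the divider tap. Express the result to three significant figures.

R2 ‖ R_L = (10.7 × 66.2)/(10.7 + 66.2) = 9.211 Ω.
Now apply the divider: V_out = 8.98 × 0.2623 = 2.356 mV.

V_out ≈ 2.36 mV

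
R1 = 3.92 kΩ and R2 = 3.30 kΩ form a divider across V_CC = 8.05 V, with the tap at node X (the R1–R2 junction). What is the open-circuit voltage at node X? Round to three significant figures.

Open-circuit (no load on X): V_th = V_CC · R2/(R1 + R2) = 8.05 × 3.30/(3.920 + 3.30) = 3.679 V.

V_th ≈ 3.68 V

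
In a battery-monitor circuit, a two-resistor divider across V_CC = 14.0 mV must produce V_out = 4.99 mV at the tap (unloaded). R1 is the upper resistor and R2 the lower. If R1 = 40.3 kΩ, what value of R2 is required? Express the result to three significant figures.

R2 ≈ 22.3 kΩ

Required fraction k = V_out/V_CC = 0.3564.
Rearranging, R2 = R1·k/(1−k) = 40.3 × 0.5538 = 22.32 kΩ.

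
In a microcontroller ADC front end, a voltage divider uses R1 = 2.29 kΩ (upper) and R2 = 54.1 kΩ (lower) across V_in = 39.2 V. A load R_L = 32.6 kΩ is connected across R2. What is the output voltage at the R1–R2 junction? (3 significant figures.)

The load sits in parallel with R2, giving an effective lower resistance R2' = R2·R_L/(R2+R_L) = 20.34 kΩ.
Voltage divider with the loaded lower leg: V_out = 39.2 × 20.34/(2.29 + 20.34) = 39.2 × 0.8988 = 35.23 V.

V_out ≈ 35.2 V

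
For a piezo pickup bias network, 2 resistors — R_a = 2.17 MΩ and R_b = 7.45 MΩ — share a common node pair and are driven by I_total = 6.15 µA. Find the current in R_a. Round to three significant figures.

For two parallel branches, I_k = I_total · (other R)/(sum of R).
So I = 6.15 × 7.45/9.620 = 4.763 µA.

I ≈ 4.76 µA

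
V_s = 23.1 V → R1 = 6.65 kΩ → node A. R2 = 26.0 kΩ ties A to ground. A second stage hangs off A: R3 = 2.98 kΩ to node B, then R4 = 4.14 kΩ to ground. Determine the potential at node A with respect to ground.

V_A ≈ 10.5 V

Looking into the second stage from A: R3 + R4 = 7.120 kΩ appears in parallel with R2.
R2 ‖ (R3+R4) = 5.589 kΩ.
V_A = 23.1 × 5.589/(6.65 + 5.589) = 10.55 V.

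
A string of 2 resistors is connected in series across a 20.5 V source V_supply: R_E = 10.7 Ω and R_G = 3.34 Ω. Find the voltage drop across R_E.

Series total: ΣR = 10.7 + 3.34 = 14.04 Ω.
Voltage divider: V = V_supply · (10.70 / 14.04) = 20.5 × 0.7621 = 15.62 V.

V ≈ 15.6 V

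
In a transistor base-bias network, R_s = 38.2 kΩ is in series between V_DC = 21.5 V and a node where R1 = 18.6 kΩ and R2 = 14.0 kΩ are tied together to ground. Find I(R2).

Combine the parallel branches: R_p = (1/18.6 + 1/14.0)⁻¹ = 7.988 kΩ.
V_A = 21.5 × 7.988/46.19 = 3.718 V.
Branch current I = V_A/R2 = 3.718/14.0 = 0.2656 mA.

I ≈ 0.266 mA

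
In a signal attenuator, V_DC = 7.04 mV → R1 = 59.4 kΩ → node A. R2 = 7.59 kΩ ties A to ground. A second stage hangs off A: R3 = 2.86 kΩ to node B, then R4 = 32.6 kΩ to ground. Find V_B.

V_B ≈ 0.616 mV

Node A sees R2 in parallel with the series input of stage 2, R3 + R4 = 35.46 kΩ.
Effective lower resistance at A: R2 ‖ 35.46 = 6.252 kΩ.
So V_A = 7.04 × 0.09523 = 0.6704 mV.
Stage 2 is unloaded, so V_B = V_A · R4/(R3+R4) = 0.6704 × 32.6/35.46 = 0.6163 mV.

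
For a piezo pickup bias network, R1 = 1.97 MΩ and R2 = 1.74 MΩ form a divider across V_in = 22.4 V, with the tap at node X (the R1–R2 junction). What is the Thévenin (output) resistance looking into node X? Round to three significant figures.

R_th ≈ 0.924 MΩ

Zeroing V_in shorts the top of R1 to ground, so R_th = R1 ‖ R2 = 0.9239 MΩ.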